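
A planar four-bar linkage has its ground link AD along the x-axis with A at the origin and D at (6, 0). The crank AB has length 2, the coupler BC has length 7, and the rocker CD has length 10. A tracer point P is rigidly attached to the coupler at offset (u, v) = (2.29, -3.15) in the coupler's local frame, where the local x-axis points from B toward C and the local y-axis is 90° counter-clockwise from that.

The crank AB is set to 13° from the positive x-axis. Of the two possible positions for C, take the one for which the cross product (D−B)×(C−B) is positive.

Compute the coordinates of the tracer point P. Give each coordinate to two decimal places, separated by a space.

A=(0,0), D=(6.00,0)
B = A + 2.00·(cos13°, sin13°) = (1.9487, 0.4499)
|BD| = 4.0762
circle(B,7.00) ∩ circle(D,10.00): a=-4.2178, h=5.5866
  candidates: C₊=(-1.6267,6.4679) cross=22.772; C₋=(-2.8599,-4.6370) cross=-22.772
  mode + wants cross > 0 → take C=(-1.6267,6.4679) (cross=22.772)
ex = (C−B)/|BC| = (-0.5108,0.8597); ey = (-0.8597,-0.5108)
P = B + 2.29·ex + -3.15·ey = (3.4872,4.0276)

3.49 4.03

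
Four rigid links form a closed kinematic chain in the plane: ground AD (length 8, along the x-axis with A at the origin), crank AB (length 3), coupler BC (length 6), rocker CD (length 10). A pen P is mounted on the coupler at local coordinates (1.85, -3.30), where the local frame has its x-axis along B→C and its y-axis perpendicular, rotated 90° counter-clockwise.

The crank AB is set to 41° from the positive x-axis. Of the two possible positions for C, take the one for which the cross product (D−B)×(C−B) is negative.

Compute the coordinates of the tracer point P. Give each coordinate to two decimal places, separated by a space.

A=(0,0), D=(8.00,0)
B = A + 3.00·(cos41°, sin41°) = (2.2641, 1.9682)
|BD| = 6.0642
circle(B,6.00) ∩ circle(D,10.00): a=-2.2448, h=5.5642
  candidates: C₊=(1.9467,7.9598) cross=33.742; C₋=(-1.6651,-2.5663) cross=-33.742
  mode - wants cross < 0 → take C=(-1.6651,-2.5663) (cross=-33.742)
ex = (C−B)/|BC| = (-0.6549,-0.7557); ey = (0.7557,-0.6549)
P = B + 1.85·ex + -3.30·ey = (-1.4413,2.7311)

-1.44 2.73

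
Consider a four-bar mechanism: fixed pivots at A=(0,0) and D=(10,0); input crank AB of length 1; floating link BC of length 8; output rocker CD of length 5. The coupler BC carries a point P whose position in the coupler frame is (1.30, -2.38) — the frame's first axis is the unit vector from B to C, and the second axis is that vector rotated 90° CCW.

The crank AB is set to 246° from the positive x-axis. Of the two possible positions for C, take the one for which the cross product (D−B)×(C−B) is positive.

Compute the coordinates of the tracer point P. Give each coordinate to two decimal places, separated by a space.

1.97 -2.22

A=(0,0), D=(10.00,0)
B = A + 1.00·(cos246°, sin246°) = (-0.4067, -0.9135)
|BD| = 10.4468
circle(B,8.00) ∩ circle(D,5.00): a=7.0900, h=3.7057
  candidates: C₊=(6.3320,3.3979) cross=38.712; C₋=(6.9801,-3.9850) cross=-38.712
  mode + wants cross > 0 → take C=(6.3320,3.3979) (cross=38.712)
ex = (C−B)/|BC| = (0.8423,0.5389); ey = (-0.5389,0.8423)
P = B + 1.30·ex + -2.38·ey = (1.9710,-2.2177)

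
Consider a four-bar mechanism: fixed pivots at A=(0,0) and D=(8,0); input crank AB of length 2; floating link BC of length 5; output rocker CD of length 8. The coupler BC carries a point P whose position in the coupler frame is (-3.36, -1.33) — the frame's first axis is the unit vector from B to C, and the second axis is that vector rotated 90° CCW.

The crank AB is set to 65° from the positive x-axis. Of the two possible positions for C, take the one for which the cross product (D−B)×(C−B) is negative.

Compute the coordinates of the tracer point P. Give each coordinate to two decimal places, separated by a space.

A=(0,0), D=(8.00,0)
B = A + 2.00·(cos65°, sin65°) = (0.8452, 1.8126)
|BD| = 7.3808
circle(B,5.00) ∩ circle(D,8.00): a=1.0484, h=4.8888
  candidates: C₊=(3.0622,6.2943) cross=36.084; C₋=(0.6609,-3.1840) cross=-36.084
  mode - wants cross < 0 → take C=(0.6609,-3.1840) (cross=-36.084)
ex = (C−B)/|BC| = (-0.0369,-0.9993); ey = (0.9993,-0.0369)
P = B + -3.36·ex + -1.33·ey = (-0.3600,5.2194)

-0.36 5.22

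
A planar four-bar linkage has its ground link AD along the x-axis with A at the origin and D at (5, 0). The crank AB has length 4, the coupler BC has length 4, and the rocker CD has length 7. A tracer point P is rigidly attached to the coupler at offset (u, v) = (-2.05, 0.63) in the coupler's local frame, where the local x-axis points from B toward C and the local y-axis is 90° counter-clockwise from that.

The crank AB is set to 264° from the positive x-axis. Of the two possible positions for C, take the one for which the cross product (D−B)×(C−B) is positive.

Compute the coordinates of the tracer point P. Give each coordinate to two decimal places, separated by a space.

A=(0,0), D=(5.00,0)
B = A + 4.00·(cos264°, sin264°) = (-0.4181, -3.9781)
|BD| = 6.7217
circle(B,4.00) ∩ circle(D,7.00): a=0.9061, h=3.8960
  candidates: C₊=(-1.9935,-0.3014) cross=26.188; C₋=(2.6180,-6.5823) cross=-26.188
  mode + wants cross > 0 → take C=(-1.9935,-0.3014) (cross=26.188)
ex = (C−B)/|BC| = (-0.3938,0.9192); ey = (-0.9192,-0.3938)
P = B + -2.05·ex + 0.63·ey = (-0.1898,-6.1105)

-0.19 -6.11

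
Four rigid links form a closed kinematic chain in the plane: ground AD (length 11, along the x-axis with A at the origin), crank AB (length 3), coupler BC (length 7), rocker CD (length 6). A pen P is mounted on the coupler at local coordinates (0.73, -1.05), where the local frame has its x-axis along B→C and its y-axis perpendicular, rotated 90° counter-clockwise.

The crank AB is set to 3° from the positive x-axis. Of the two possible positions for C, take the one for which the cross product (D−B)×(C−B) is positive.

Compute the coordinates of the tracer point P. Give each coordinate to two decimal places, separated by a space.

A=(0,0), D=(11.00,0)
B = A + 3.00·(cos3°, sin3°) = (2.9959, 0.1570)
|BD| = 8.0057
circle(B,7.00) ∩ circle(D,6.00): a=4.8148, h=5.0812
  candidates: C₊=(7.9094,5.1428) cross=40.678; C₋=(7.7101,-5.0176) cross=-40.678
  mode + wants cross > 0 → take C=(7.9094,5.1428) (cross=40.678)
ex = (C−B)/|BC| = (0.7019,0.7123); ey = (-0.7123,0.7019)
P = B + 0.73·ex + -1.05·ey = (4.2562,-0.0601)

4.26 -0.06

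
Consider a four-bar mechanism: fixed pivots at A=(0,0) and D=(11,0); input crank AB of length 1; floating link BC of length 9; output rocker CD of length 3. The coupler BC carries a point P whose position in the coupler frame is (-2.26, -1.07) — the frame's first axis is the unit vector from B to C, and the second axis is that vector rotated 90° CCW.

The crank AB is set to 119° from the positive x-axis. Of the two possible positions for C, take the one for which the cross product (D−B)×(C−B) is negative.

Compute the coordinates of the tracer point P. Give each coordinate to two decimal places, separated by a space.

-2.93 0.36

A=(0,0), D=(11.00,0)
B = A + 1.00·(cos119°, sin119°) = (-0.4848, 0.8746)
|BD| = 11.5181
circle(B,9.00) ∩ circle(D,3.00): a=8.8846, h=1.4369
  candidates: C₊=(8.4832,1.6327) cross=16.550; C₋=(8.2650,-1.2328) cross=-16.550
  mode - wants cross < 0 → take C=(8.2650,-1.2328) (cross=-16.550)
ex = (C−B)/|BC| = (0.9722,-0.2342); ey = (0.2342,0.9722)
P = B + -2.26·ex + -1.07·ey = (-2.9325,0.3636)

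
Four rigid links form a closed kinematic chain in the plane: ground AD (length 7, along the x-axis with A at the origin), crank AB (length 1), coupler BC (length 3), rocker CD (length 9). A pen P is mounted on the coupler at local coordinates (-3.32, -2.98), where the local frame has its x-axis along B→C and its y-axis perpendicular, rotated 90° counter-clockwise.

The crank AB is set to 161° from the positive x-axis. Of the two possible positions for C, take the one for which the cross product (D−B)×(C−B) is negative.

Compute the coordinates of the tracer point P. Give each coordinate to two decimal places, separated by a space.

-3.11 4.23

A=(0,0), D=(7.00,0)
B = A + 1.00·(cos161°, sin161°) = (-0.9455, 0.3256)
|BD| = 7.9522
circle(B,3.00) ∩ circle(D,9.00): a=-0.5510, h=2.9490
  candidates: C₊=(-1.3753,3.2946) cross=23.451; C₋=(-1.6168,-2.5984) cross=-23.451
  mode - wants cross < 0 → take C=(-1.6168,-2.5984) (cross=-23.451)
ex = (C−B)/|BC| = (-0.2237,-0.9746); ey = (0.9746,-0.2237)
P = B + -3.32·ex + -2.98·ey = (-3.1071,4.2282)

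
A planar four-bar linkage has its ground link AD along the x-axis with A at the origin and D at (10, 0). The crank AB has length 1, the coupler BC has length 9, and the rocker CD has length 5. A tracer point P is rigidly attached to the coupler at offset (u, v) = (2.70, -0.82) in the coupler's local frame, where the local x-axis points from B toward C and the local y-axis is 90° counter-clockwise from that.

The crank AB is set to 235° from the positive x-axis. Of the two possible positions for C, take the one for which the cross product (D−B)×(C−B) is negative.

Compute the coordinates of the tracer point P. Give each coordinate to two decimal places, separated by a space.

1.57 -2.65

A=(0,0), D=(10.00,0)
B = A + 1.00·(cos235°, sin235°) = (-0.5736, -0.8192)
|BD| = 10.6053
circle(B,9.00) ∩ circle(D,5.00): a=7.9428, h=4.2322
  candidates: C₊=(7.0186,4.0139) cross=44.884; C₋=(7.6724,-4.4252) cross=-44.884
  mode - wants cross < 0 → take C=(7.6724,-4.4252) (cross=-44.884)
ex = (C−B)/|BC| = (0.9162,-0.4007); ey = (0.4007,0.9162)
P = B + 2.70·ex + -0.82·ey = (1.5717,-2.6523)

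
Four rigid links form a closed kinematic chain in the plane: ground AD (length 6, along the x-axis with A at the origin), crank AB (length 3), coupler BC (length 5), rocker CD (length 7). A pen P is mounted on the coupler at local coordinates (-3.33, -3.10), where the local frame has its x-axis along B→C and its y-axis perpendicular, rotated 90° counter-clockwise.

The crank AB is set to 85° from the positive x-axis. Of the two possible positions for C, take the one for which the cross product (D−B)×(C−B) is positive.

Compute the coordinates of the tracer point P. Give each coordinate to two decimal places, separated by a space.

0.22 -1.56

A=(0,0), D=(6.00,0)
B = A + 3.00·(cos85°, sin85°) = (0.2615, 2.9886)
|BD| = 6.4701
circle(B,5.00) ∩ circle(D,7.00): a=1.3804, h=4.8057
  candidates: C₊=(3.7055,6.6133) cross=31.093; C₋=(-0.7340,-1.9113) cross=-31.093
  mode + wants cross > 0 → take C=(3.7055,6.6133) (cross=31.093)
ex = (C−B)/|BC| = (0.6888,0.7249); ey = (-0.7249,0.6888)
P = B + -3.33·ex + -3.10·ey = (0.2150,-1.5608)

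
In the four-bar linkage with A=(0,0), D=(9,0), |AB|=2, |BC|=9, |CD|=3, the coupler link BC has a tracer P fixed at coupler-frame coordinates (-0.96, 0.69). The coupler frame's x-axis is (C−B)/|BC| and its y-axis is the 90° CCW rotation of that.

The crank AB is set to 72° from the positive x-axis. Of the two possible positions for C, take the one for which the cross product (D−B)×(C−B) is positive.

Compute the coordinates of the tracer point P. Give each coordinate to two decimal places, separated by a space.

A=(0,0), D=(9.00,0)
B = A + 2.00·(cos72°, sin72°) = (0.6180, 1.9021)
|BD| = 8.5951
circle(B,9.00) ∩ circle(D,3.00): a=8.4860, h=2.9980
  candidates: C₊=(9.5571,2.9478) cross=25.768; C₋=(8.2301,-2.8995) cross=-25.768
  mode + wants cross > 0 → take C=(9.5571,2.9478) (cross=25.768)
ex = (C−B)/|BC| = (0.9932,0.1162); ey = (-0.1162,0.9932)
P = B + -0.96·ex + 0.69·ey = (-0.4156,2.4759)

-0.42 2.48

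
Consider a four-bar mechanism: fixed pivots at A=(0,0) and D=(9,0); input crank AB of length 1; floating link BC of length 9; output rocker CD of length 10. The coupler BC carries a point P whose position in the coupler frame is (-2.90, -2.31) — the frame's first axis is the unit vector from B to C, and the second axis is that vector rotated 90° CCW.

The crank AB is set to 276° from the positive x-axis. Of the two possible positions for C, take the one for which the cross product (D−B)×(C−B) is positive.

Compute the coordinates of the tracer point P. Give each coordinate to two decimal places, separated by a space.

A=(0,0), D=(9.00,0)
B = A + 1.00·(cos276°, sin276°) = (0.1045, -0.9945)
|BD| = 8.9509
circle(B,9.00) ∩ circle(D,10.00): a=3.4141, h=8.3273
  candidates: C₊=(2.5723,7.6606) cross=74.537; C₋=(4.4227,-8.8909) cross=-74.537
  mode + wants cross > 0 → take C=(2.5723,7.6606) (cross=74.537)
ex = (C−B)/|BC| = (0.2742,0.9617); ey = (-0.9617,0.2742)
P = B + -2.90·ex + -2.31·ey = (1.5308,-4.4168)

1.53 -4.42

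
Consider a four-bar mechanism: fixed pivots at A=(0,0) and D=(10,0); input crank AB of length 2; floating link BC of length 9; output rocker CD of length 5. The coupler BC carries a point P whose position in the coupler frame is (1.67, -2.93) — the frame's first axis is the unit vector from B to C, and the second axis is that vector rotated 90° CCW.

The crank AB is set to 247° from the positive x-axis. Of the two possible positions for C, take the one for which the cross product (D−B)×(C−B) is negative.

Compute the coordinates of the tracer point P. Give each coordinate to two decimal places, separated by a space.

A=(0,0), D=(10.00,0)
B = A + 2.00·(cos247°, sin247°) = (-0.7815, -1.8410)
|BD| = 10.9375
circle(B,9.00) ∩ circle(D,5.00): a=8.0288, h=4.0668
  candidates: C₊=(6.4482,3.5192) cross=44.481; C₋=(7.8173,-4.4984) cross=-44.481
  mode - wants cross < 0 → take C=(7.8173,-4.4984) (cross=-44.481)
ex = (C−B)/|BC| = (0.9554,-0.2953); ey = (0.2953,0.9554)
P = B + 1.67·ex + -2.93·ey = (-0.0511,-5.1335)

-0.05 -5.13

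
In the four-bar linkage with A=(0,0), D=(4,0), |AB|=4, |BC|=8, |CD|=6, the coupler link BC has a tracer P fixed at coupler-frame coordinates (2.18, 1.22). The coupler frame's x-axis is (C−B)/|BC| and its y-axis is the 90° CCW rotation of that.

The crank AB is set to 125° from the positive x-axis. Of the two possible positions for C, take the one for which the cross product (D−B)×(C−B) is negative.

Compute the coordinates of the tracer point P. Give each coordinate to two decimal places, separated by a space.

-0.52 1.52

A=(0,0), D=(4.00,0)
B = A + 4.00·(cos125°, sin125°) = (-2.2943, 3.2766)
|BD| = 7.0961
circle(B,8.00) ∩ circle(D,6.00): a=5.5210, h=5.7896
  candidates: C₊=(5.2762,5.8627) cross=41.083; C₋=(-0.0705,-4.4081) cross=-41.083
  mode - wants cross < 0 → take C=(-0.0705,-4.4081) (cross=-41.083)
ex = (C−B)/|BC| = (0.2780,-0.9606); ey = (0.9606,0.2780)
P = B + 2.18·ex + 1.22·ey = (-0.5164,1.5217)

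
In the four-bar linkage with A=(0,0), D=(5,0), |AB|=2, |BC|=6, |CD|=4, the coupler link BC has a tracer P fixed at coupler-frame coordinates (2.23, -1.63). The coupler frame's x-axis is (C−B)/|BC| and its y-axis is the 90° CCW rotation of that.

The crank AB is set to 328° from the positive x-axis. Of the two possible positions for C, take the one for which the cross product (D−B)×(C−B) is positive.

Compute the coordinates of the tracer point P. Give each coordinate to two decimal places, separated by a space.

A=(0,0), D=(5.00,0)
B = A + 2.00·(cos328°, sin328°) = (1.6961, -1.0598)
|BD| = 3.4697
circle(B,6.00) ∩ circle(D,4.00): a=4.6169, h=3.8320
  candidates: C₊=(4.9219,3.9992) cross=13.296; C₋=(7.2629,-3.2984) cross=-13.296
  mode + wants cross > 0 → take C=(4.9219,3.9992) (cross=13.296)
ex = (C−B)/|BC| = (0.5376,0.8432); ey = (-0.8432,0.5376)
P = B + 2.23·ex + -1.63·ey = (4.2694,-0.0559)

4.27 -0.06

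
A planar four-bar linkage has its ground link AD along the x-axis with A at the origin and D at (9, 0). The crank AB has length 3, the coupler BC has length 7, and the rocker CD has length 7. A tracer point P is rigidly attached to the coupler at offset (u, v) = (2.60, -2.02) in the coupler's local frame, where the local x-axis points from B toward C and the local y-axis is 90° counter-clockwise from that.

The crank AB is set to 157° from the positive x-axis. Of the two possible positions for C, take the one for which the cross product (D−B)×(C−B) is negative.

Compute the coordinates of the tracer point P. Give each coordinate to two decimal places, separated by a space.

A=(0,0), D=(9.00,0)
B = A + 3.00·(cos157°, sin157°) = (-2.7615, 1.1722)
|BD| = 11.8198
circle(B,7.00) ∩ circle(D,7.00): a=5.9099, h=3.7514
  candidates: C₊=(3.4913,4.3190) cross=44.341; C₋=(2.7472,-3.1468) cross=-44.341
  mode - wants cross < 0 → take C=(2.7472,-3.1468) (cross=-44.341)
ex = (C−B)/|BC| = (0.7870,-0.6170); ey = (0.6170,0.7870)
P = B + 2.60·ex + -2.02·ey = (-1.9618,-2.0217)

-1.96 -2.02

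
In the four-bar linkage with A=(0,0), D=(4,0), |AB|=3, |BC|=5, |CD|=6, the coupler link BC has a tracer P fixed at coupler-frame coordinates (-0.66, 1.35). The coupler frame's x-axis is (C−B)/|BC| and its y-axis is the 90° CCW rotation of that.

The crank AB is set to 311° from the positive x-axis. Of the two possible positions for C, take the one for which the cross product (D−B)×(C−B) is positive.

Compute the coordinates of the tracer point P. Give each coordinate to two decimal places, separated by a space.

1.64 -3.73

A=(0,0), D=(4.00,0)
B = A + 3.00·(cos311°, sin311°) = (1.9682, -2.2641)
|BD| = 3.0421
circle(B,5.00) ∩ circle(D,6.00): a=-0.2869, h=4.9918
  candidates: C₊=(-1.9386,0.8563) cross=15.186; C₋=(5.4917,-5.8116) cross=-15.186
  mode + wants cross > 0 → take C=(-1.9386,0.8563) (cross=15.186)
ex = (C−B)/|BC| = (-0.7814,0.6241); ey = (-0.6241,-0.7814)
P = B + -0.66·ex + 1.35·ey = (1.6413,-3.7309)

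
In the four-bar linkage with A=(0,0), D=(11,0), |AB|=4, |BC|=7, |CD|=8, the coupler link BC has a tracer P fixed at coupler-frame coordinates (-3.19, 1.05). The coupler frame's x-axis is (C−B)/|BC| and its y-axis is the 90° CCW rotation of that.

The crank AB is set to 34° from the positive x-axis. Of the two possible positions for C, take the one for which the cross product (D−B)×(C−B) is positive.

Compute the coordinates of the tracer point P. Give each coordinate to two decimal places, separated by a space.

A=(0,0), D=(11.00,0)
B = A + 4.00·(cos34°, sin34°) = (3.3162, 2.2368)
|BD| = 8.0028
circle(B,7.00) ∩ circle(D,8.00): a=3.0642, h=6.2937
  candidates: C₊=(8.0173,7.4232) cross=50.367; C₋=(4.4992,-4.6625) cross=-50.367
  mode + wants cross > 0 → take C=(8.0173,7.4232) (cross=50.367)
ex = (C−B)/|BC| = (0.6716,0.7409); ey = (-0.7409,0.6716)
P = B + -3.19·ex + 1.05·ey = (0.3958,0.5784)

0.40 0.58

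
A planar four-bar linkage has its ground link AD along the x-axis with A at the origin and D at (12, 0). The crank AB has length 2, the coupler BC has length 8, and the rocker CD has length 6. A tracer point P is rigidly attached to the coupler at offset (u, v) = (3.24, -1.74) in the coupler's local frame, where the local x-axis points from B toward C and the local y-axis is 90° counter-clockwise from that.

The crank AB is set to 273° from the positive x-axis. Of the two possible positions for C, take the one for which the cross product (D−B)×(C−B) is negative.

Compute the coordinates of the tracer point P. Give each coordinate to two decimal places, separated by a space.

2.72 -4.58

A=(0,0), D=(12.00,0)
B = A + 2.00·(cos273°, sin273°) = (0.1047, -1.9973)
|BD| = 12.0618
circle(B,8.00) ∩ circle(D,6.00): a=7.1916, h=3.5044
  candidates: C₊=(6.6167,2.6496) cross=42.270; C₋=(7.7773,-4.2625) cross=-42.270
  mode - wants cross < 0 → take C=(7.7773,-4.2625) (cross=-42.270)
ex = (C−B)/|BC| = (0.9591,-0.2832); ey = (0.2832,0.9591)
P = B + 3.24·ex + -1.74·ey = (2.7194,-4.5835)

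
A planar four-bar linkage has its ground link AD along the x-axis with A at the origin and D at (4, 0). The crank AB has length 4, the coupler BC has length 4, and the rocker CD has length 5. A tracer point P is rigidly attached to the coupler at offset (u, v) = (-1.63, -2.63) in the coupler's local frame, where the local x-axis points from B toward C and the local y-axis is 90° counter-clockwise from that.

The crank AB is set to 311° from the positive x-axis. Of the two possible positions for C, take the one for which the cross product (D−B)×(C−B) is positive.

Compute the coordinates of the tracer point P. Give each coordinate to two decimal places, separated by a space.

5.32 -1.50

A=(0,0), D=(4.00,0)
B = A + 4.00·(cos311°, sin311°) = (2.6242, -3.0188)
|BD| = 3.3175
circle(B,4.00) ∩ circle(D,5.00): a=0.3023, h=3.9886
  candidates: C₊=(-0.8798,-1.0897) cross=13.232; C₋=(6.3791,-4.3977) cross=-13.232
  mode + wants cross > 0 → take C=(-0.8798,-1.0897) (cross=13.232)
ex = (C−B)/|BC| = (-0.8760,0.4823); ey = (-0.4823,-0.8760)
P = B + -1.63·ex + -2.63·ey = (5.3206,-1.5011)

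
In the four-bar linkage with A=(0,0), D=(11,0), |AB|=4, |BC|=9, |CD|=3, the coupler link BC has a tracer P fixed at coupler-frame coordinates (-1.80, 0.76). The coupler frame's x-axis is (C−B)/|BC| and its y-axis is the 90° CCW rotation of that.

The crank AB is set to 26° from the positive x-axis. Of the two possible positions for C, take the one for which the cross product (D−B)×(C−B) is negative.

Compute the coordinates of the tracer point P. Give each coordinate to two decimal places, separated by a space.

2.47 3.35

A=(0,0), D=(11.00,0)
B = A + 4.00·(cos26°, sin26°) = (3.5952, 1.7535)
|BD| = 7.6096
circle(B,9.00) ∩ circle(D,3.00): a=8.5357, h=2.8535
  candidates: C₊=(12.5587,2.5633) cross=21.714; C₋=(11.2436,-2.9901) cross=-21.714
  mode - wants cross < 0 → take C=(11.2436,-2.9901) (cross=-21.714)
ex = (C−B)/|BC| = (0.8498,-0.5271); ey = (0.5271,0.8498)
P = B + -1.80·ex + 0.76·ey = (2.4661,3.3481)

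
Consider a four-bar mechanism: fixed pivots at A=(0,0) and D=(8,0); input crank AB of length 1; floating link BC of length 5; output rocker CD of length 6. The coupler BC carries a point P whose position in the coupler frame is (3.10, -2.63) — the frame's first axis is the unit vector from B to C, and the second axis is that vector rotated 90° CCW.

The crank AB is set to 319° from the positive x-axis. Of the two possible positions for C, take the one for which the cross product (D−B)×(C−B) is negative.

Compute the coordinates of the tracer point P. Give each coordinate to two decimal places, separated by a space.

0.76 -4.72

A=(0,0), D=(8.00,0)
B = A + 1.00·(cos319°, sin319°) = (0.7547, -0.6561)
|BD| = 7.2749
circle(B,5.00) ∩ circle(D,6.00): a=2.8814, h=4.0862
  candidates: C₊=(3.2559,3.6734) cross=29.727; C₋=(3.9929,-4.4658) cross=-29.727
  mode - wants cross < 0 → take C=(3.9929,-4.4658) (cross=-29.727)
ex = (C−B)/|BC| = (0.6476,-0.7619); ey = (0.7619,0.6476)
P = B + 3.10·ex + -2.63·ey = (0.7585,-4.7214)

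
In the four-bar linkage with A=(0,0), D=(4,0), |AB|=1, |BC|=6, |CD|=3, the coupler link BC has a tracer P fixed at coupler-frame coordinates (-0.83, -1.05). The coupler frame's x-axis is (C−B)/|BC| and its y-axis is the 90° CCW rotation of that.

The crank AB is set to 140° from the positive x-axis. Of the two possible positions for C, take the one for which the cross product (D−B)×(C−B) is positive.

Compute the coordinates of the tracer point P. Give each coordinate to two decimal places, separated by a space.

-1.14 -0.64

A=(0,0), D=(4.00,0)
B = A + 1.00·(cos140°, sin140°) = (-0.7660, 0.6428)
|BD| = 4.8092
circle(B,6.00) ∩ circle(D,3.00): a=5.2117, h=2.9729
  candidates: C₊=(4.7963,2.8924) cross=14.297; C₋=(4.0016,-3.0000) cross=-14.297
  mode + wants cross > 0 → take C=(4.7963,2.8924) (cross=14.297)
ex = (C−B)/|BC| = (0.9271,0.3749); ey = (-0.3749,0.9271)
P = B + -0.83·ex + -1.05·ey = (-1.1418,-0.6418)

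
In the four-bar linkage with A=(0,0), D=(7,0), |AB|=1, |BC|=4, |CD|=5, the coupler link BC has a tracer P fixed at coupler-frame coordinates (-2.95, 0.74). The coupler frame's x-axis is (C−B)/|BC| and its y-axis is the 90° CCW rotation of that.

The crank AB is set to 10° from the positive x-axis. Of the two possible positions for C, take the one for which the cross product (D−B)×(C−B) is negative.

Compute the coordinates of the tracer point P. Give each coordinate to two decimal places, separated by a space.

0.01 3.05

A=(0,0), D=(7.00,0)
B = A + 1.00·(cos10°, sin10°) = (0.9848, 0.1736)
|BD| = 6.0177
circle(B,4.00) ∩ circle(D,5.00): a=2.2611, h=3.2996
  candidates: C₊=(3.3401,3.4067) cross=19.856; C₋=(3.1497,-3.1899) cross=-19.856
  mode - wants cross < 0 → take C=(3.1497,-3.1899) (cross=-19.856)
ex = (C−B)/|BC| = (0.5412,-0.8409); ey = (0.8409,0.5412)
P = B + -2.95·ex + 0.74·ey = (0.0104,3.0547)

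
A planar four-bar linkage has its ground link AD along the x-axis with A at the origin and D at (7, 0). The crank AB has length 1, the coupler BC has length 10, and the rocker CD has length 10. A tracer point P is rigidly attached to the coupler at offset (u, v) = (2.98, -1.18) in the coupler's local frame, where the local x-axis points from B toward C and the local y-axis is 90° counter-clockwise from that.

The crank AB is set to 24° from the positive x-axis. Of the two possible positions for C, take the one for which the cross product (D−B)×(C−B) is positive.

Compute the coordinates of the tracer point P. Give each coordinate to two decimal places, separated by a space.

3.11 2.74

A=(0,0), D=(7.00,0)
B = A + 1.00·(cos24°, sin24°) = (0.9135, 0.4067)
|BD| = 6.1000
circle(B,10.00) ∩ circle(D,10.00): a=3.0500, h=9.5235
  candidates: C₊=(4.5918,9.7057) cross=58.094; C₋=(3.3218,-9.2990) cross=-58.094
  mode + wants cross > 0 → take C=(4.5918,9.7057) (cross=58.094)
ex = (C−B)/|BC| = (0.3678,0.9299); ey = (-0.9299,0.3678)
P = B + 2.98·ex + -1.18·ey = (3.1069,2.7438)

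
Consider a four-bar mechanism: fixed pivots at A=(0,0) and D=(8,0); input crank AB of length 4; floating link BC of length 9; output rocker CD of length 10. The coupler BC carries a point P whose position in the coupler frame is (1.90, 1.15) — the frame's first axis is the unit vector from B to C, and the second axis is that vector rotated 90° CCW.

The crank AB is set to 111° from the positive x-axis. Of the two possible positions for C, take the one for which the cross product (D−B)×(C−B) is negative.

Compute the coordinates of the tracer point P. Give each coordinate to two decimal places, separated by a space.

-0.10 1.96

A=(0,0), D=(8.00,0)
B = A + 4.00·(cos111°, sin111°) = (-1.4335, 3.7343)
|BD| = 10.1457
circle(B,9.00) ∩ circle(D,10.00): a=4.1365, h=7.9931
  candidates: C₊=(5.3546,9.6438) cross=81.096; C₋=(-0.5294,-5.2202) cross=-81.096
  mode - wants cross < 0 → take C=(-0.5294,-5.2202) (cross=-81.096)
ex = (C−B)/|BC| = (0.1005,-0.9949); ey = (0.9949,0.1005)
P = B + 1.90·ex + 1.15·ey = (-0.0984,1.9595)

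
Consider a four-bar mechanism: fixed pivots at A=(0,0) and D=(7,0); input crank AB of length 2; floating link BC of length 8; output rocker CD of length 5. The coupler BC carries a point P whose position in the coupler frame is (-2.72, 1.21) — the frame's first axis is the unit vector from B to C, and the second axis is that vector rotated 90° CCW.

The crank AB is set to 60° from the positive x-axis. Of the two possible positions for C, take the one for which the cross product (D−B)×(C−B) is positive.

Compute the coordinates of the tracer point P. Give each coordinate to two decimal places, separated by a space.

-1.98 1.80

A=(0,0), D=(7.00,0)
B = A + 2.00·(cos60°, sin60°) = (1.0000, 1.7321)
|BD| = 6.2450
circle(B,8.00) ∩ circle(D,5.00): a=6.2450, h=5.0000
  candidates: C₊=(8.3868,4.8038) cross=31.225; C₋=(5.6132,-4.8038) cross=-31.225
  mode + wants cross > 0 → take C=(8.3868,4.8038) (cross=31.225)
ex = (C−B)/|BC| = (0.9233,0.3840); ey = (-0.3840,0.9233)
P = B + -2.72·ex + 1.21·ey = (-1.9761,1.8049)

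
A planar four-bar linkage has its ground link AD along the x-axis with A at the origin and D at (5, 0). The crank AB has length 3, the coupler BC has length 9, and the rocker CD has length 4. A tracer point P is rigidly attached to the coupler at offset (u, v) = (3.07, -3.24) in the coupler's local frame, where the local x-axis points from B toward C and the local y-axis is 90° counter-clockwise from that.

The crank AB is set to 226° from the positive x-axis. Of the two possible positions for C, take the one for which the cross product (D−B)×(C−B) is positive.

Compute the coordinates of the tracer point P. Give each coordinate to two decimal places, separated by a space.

A=(0,0), D=(5.00,0)
B = A + 3.00·(cos226°, sin226°) = (-2.0840, -2.1580)
|BD| = 7.4054
circle(B,9.00) ∩ circle(D,4.00): a=8.0914, h=3.9407
  candidates: C₊=(4.5079,3.9696) cross=29.183; C₋=(6.8046,-3.5698) cross=-29.183
  mode + wants cross > 0 → take C=(4.5079,3.9696) (cross=29.183)
ex = (C−B)/|BC| = (0.7324,0.6808); ey = (-0.6808,0.7324)
P = B + 3.07·ex + -3.24·ey = (2.3705,-2.4409)

2.37 -2.44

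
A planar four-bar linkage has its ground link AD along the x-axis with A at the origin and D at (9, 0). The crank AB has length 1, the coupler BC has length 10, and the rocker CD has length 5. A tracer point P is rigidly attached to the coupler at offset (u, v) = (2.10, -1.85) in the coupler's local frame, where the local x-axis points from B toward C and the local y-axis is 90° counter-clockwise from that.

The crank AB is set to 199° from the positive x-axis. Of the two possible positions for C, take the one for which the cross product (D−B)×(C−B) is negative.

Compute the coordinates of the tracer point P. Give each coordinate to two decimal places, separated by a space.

0.08 -2.93

A=(0,0), D=(9.00,0)
B = A + 1.00·(cos199°, sin199°) = (-0.9455, -0.3256)
|BD| = 9.9508
circle(B,10.00) ∩ circle(D,5.00): a=8.7439, h=4.8522
  candidates: C₊=(7.6350,4.8101) cross=48.283; C₋=(7.9525,-4.8890) cross=-48.283
  mode - wants cross < 0 → take C=(7.9525,-4.8890) (cross=-48.283)
ex = (C−B)/|BC| = (0.8898,-0.4563); ey = (0.4563,0.8898)
P = B + 2.10·ex + -1.85·ey = (0.0788,-2.9300)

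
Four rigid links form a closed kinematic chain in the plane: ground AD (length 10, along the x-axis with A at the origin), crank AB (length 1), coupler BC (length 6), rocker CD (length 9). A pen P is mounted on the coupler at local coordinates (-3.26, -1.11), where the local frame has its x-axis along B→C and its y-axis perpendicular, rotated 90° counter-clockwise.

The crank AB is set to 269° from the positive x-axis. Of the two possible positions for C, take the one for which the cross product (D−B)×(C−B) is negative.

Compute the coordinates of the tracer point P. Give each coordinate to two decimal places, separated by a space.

A=(0,0), D=(10.00,0)
B = A + 1.00·(cos269°, sin269°) = (-0.0175, -0.9998)
|BD| = 10.0672
circle(B,6.00) ∩ circle(D,9.00): a=2.7986, h=5.3073
  candidates: C₊=(2.2402,4.5592) cross=53.430; C₋=(3.2945,-6.0030) cross=-53.430
  mode - wants cross < 0 → take C=(3.2945,-6.0030) (cross=-53.430)
ex = (C−B)/|BC| = (0.5520,-0.8339); ey = (0.8339,0.5520)
P = B + -3.26·ex + -1.11·ey = (-2.7425,1.1058)

-2.74 1.11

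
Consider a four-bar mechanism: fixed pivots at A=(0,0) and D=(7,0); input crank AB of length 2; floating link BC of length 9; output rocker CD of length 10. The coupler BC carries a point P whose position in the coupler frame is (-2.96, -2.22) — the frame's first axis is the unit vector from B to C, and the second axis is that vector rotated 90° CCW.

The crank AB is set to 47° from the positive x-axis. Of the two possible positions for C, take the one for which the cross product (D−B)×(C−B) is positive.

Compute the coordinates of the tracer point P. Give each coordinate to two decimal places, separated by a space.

A=(0,0), D=(7.00,0)
B = A + 2.00·(cos47°, sin47°) = (1.3640, 1.4627)
|BD| = 5.8227
circle(B,9.00) ∩ circle(D,10.00): a=1.2798, h=8.9085
  candidates: C₊=(4.8407,9.7641) cross=51.872; C₋=(0.3649,-7.4817) cross=-51.872
  mode + wants cross > 0 → take C=(4.8407,9.7641) (cross=51.872)
ex = (C−B)/|BC| = (0.3863,0.9224); ey = (-0.9224,0.3863)
P = B + -2.96·ex + -2.22·ey = (2.2682,-2.1251)

2.27 -2.13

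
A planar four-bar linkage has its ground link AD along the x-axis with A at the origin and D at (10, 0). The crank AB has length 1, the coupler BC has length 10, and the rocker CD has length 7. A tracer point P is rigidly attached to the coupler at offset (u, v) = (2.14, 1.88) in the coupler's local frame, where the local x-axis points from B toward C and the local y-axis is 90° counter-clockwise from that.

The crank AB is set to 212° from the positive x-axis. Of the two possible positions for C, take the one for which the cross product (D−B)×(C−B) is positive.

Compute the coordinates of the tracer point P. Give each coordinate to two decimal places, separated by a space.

A=(0,0), D=(10.00,0)
B = A + 1.00·(cos212°, sin212°) = (-0.8480, -0.5299)
|BD| = 10.8610
circle(B,10.00) ∩ circle(D,7.00): a=7.7783, h=6.2847
  candidates: C₊=(6.6144,6.1268) cross=68.258; C₋=(7.2277,-6.4276) cross=-68.258
  mode + wants cross > 0 → take C=(6.6144,6.1268) (cross=68.258)
ex = (C−B)/|BC| = (0.7462,0.6657); ey = (-0.6657,0.7462)
P = B + 2.14·ex + 1.88·ey = (-0.5025,2.2976)

-0.50 2.30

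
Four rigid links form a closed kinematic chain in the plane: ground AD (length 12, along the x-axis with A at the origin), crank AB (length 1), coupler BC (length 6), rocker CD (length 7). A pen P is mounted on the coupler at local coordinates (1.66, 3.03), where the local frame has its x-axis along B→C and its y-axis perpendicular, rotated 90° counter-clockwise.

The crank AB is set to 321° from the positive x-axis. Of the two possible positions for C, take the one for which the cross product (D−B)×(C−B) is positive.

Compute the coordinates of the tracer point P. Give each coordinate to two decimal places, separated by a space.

A=(0,0), D=(12.00,0)
B = A + 1.00·(cos321°, sin321°) = (0.7771, -0.6293)
|BD| = 11.2405
circle(B,6.00) ∩ circle(D,7.00): a=5.0420, h=3.2525
  candidates: C₊=(5.6291,2.9003) cross=36.559; C₋=(5.9933,-3.5944) cross=-36.559
  mode + wants cross > 0 → take C=(5.6291,2.9003) (cross=36.559)
ex = (C−B)/|BC| = (0.8087,0.5883); ey = (-0.5883,0.8087)
P = B + 1.66·ex + 3.03·ey = (0.3371,2.7975)

0.34 2.80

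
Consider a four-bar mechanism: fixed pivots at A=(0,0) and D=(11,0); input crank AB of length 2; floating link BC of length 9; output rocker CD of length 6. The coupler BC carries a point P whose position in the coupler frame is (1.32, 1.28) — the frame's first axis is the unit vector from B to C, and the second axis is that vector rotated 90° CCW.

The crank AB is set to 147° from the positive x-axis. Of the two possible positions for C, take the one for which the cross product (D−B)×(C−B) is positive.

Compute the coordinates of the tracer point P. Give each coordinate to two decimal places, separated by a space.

A=(0,0), D=(11.00,0)
B = A + 2.00·(cos147°, sin147°) = (-1.6773, 1.0893)
|BD| = 12.7241
circle(B,9.00) ∩ circle(D,6.00): a=8.1303, h=3.8598
  candidates: C₊=(6.7536,4.2388) cross=49.112; C₋=(6.0927,-3.4523) cross=-49.112
  mode + wants cross > 0 → take C=(6.7536,4.2388) (cross=49.112)
ex = (C−B)/|BC| = (0.9368,0.3500); ey = (-0.3500,0.9368)
P = B + 1.32·ex + 1.28·ey = (-0.8887,2.7503)

-0.89 2.75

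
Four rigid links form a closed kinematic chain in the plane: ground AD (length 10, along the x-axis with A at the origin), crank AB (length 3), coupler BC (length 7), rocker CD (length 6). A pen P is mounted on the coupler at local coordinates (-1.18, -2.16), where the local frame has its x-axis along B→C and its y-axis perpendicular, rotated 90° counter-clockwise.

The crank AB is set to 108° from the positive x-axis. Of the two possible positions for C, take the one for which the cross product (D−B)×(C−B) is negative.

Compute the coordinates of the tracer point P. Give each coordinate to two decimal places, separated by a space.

A=(0,0), D=(10.00,0)
B = A + 3.00·(cos108°, sin108°) = (-0.9271, 2.8532)
|BD| = 11.2934
circle(B,7.00) ∩ circle(D,6.00): a=6.2223, h=3.2068
  candidates: C₊=(5.9035,4.3839) cross=36.216; C₋=(4.2832,-1.8216) cross=-36.216
  mode - wants cross < 0 → take C=(4.2832,-1.8216) (cross=-36.216)
ex = (C−B)/|BC| = (0.7443,-0.6678); ey = (0.6678,0.7443)
P = B + -1.18·ex + -2.16·ey = (-3.2478,2.0335)

-3.25 2.03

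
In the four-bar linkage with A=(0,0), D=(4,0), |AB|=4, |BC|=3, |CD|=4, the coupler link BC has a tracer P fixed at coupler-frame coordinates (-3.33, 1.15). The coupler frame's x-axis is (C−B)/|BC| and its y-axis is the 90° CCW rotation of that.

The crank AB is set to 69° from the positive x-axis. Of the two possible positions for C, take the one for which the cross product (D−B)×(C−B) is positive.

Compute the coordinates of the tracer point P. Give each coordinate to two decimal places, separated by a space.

-1.98 4.61

A=(0,0), D=(4.00,0)
B = A + 4.00·(cos69°, sin69°) = (1.4335, 3.7343)
|BD| = 4.5312
circle(B,3.00) ∩ circle(D,4.00): a=1.4932, h=2.6020
  candidates: C₊=(4.4236,3.9775) cross=11.790; C₋=(0.1349,1.0299) cross=-11.790
  mode + wants cross > 0 → take C=(4.4236,3.9775) (cross=11.790)
ex = (C−B)/|BC| = (0.9967,0.0811); ey = (-0.0811,0.9967)
P = B + -3.33·ex + 1.15·ey = (-1.9788,4.6106)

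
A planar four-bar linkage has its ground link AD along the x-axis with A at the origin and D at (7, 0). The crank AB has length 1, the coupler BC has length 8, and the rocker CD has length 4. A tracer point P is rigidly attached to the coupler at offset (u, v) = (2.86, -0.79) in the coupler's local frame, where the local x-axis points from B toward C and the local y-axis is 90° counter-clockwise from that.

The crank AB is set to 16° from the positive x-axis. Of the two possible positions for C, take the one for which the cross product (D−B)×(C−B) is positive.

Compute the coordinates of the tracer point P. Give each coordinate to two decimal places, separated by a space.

3.87 0.84

A=(0,0), D=(7.00,0)
B = A + 1.00·(cos16°, sin16°) = (0.9613, 0.2756)
|BD| = 6.0450
circle(B,8.00) ∩ circle(D,4.00): a=6.9927, h=3.8861
  candidates: C₊=(8.1239,3.8389) cross=23.492; C₋=(7.7695,-3.9253) cross=-23.492
  mode + wants cross > 0 → take C=(8.1239,3.8389) (cross=23.492)
ex = (C−B)/|BC| = (0.8953,0.4454); ey = (-0.4454,0.8953)
P = B + 2.86·ex + -0.79·ey = (3.8738,0.8422)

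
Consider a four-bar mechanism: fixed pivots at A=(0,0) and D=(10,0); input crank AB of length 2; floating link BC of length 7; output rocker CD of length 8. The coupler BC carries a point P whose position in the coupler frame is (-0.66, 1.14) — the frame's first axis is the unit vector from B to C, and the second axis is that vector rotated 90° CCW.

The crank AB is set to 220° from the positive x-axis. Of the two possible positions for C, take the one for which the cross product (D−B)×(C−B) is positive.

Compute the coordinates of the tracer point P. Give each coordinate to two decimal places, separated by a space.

A=(0,0), D=(10.00,0)
B = A + 2.00·(cos220°, sin220°) = (-1.5321, -1.2856)
|BD| = 11.6035
circle(B,7.00) ∩ circle(D,8.00): a=5.1554, h=4.7352
  candidates: C₊=(3.0670,3.9916) cross=54.945; C₋=(4.1162,-5.4204) cross=-54.945
  mode + wants cross > 0 → take C=(3.0670,3.9916) (cross=54.945)
ex = (C−B)/|BC| = (0.6570,0.7539); ey = (-0.7539,0.6570)
P = B + -0.66·ex + 1.14·ey = (-2.8251,-1.0342)

-2.83 -1.03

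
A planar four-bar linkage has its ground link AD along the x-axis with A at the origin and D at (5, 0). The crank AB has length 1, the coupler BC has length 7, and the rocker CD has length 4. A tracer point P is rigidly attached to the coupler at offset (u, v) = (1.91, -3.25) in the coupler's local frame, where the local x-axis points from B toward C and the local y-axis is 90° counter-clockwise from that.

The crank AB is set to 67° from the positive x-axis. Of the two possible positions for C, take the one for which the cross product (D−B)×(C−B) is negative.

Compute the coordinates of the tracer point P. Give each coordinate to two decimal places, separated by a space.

A=(0,0), D=(5.00,0)
B = A + 1.00·(cos67°, sin67°) = (0.3907, 0.9205)
|BD| = 4.7003
circle(B,7.00) ∩ circle(D,4.00): a=5.8606, h=3.8280
  candidates: C₊=(6.8875,3.5267) cross=17.993; C₋=(5.3881,-3.9811) cross=-17.993
  mode - wants cross < 0 → take C=(5.3881,-3.9811) (cross=-17.993)
ex = (C−B)/|BC| = (0.7139,-0.7002); ey = (0.7002,0.7139)
P = B + 1.91·ex + -3.25·ey = (-0.5214,-2.7372)

-0.52 -2.74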